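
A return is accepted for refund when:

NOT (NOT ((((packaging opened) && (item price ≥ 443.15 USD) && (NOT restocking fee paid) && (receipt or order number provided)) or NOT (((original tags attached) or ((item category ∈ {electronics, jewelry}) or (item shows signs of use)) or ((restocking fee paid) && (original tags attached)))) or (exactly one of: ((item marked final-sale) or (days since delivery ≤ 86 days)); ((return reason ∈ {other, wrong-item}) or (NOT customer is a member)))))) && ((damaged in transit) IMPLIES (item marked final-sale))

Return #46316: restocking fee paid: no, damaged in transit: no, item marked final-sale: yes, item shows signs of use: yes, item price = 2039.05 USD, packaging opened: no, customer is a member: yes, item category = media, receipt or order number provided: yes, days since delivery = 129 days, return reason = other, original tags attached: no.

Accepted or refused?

Refused

Atomic conditions:
  packaging opened: no → false
  item price ≥ 443.15 USD: 2039.05 ≥ 443.15 is true
  NOT restocking fee paid: no → true
  receipt or order number provided: yes → true
  original tags attached: no → false
  item category ∈ {electronics, jewelry}: media is not in the set → false
  item shows signs of use: yes → true
  restocking fee paid: no → false
  item marked final-sale: yes → true
  days since delivery ≤ 86 days: 129 ≤ 86 is false
  return reason ∈ {other, wrong-item}: other is in the set → true
  NOT customer is a member: yes → false
  damaged in transit: no → false
Combine:
[1.1.1.1] false AND true AND true AND true = false
[1.1.1.2.1.2] false OR true = true
[1.1.1.2.1.3] false AND false = false
[1.1.1.2.1] false OR true OR false = true
[1.1.1.2] NOT true = false
[1.1.1.3.1] true OR false = true
[1.1.1.3.2] true OR false = true
[1.1.1.3] exactly-one(true, true) = false
[1.1.1] false OR false OR false = false
[1.1] NOT false = true
[1] NOT true = false
[2] false → true (antecedent false ⇒ implication holds) = true
[root] false AND true = false
Overall: false → refused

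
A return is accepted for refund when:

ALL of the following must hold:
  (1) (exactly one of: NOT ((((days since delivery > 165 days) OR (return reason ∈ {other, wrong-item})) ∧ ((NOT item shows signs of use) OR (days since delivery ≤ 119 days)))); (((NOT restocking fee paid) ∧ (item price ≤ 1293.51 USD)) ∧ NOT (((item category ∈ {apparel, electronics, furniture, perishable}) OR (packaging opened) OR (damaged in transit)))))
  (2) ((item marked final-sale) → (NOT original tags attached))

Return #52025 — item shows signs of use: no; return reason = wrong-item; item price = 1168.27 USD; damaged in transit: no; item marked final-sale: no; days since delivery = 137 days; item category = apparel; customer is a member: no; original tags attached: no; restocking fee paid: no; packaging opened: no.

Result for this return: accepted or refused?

Refused

Atomic conditions:
  days since delivery > 165 days: 137 > 165 is false
  return reason ∈ {other, wrong-item}: wrong-item is in the set → true
  NOT item shows signs of use: no → true
  days since delivery ≤ 119 days: 137 ≤ 119 is false
  NOT restocking fee paid: no → true
  item price ≤ 1293.51 USD: 1168.27 ≤ 1293.51 is true
  item category ∈ {apparel, electronics, furniture, perishable}: apparel is in the set → true
  packaging opened: no → false
  damaged in transit: no → false
  item marked final-sale: no → false
  NOT original tags attached: no → true
Combine:
[1.1.1.1] false OR true = true
[1.1.1.2] true OR false = true
[1.1.1] true AND true = true
[1.1] NOT true = false
[1.2.1] true AND true = true
[1.2.2.1] true OR false OR false = true
[1.2.2] NOT true = false
[1.2] true AND false = false
[1] exactly-one(false, false) = false
[2] false → true (antecedent false ⇒ implication holds) = true
[root] false AND true = false
Overall: false → refused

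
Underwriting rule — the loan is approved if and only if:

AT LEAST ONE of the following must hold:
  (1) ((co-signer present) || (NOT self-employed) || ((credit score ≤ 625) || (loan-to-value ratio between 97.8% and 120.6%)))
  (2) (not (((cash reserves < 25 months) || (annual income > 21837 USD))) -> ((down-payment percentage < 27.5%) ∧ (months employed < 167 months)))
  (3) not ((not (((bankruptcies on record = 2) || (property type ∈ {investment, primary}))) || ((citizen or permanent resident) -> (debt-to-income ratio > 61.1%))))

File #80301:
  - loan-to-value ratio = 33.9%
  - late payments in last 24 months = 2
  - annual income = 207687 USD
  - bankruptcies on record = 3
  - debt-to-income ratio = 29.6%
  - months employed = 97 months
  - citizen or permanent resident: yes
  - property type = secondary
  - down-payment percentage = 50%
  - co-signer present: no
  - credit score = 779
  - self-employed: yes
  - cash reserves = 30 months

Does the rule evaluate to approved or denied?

Approved

Atomic conditions:
  co-signer present: no → false
  NOT self-employed: yes → false
  credit score ≤ 625: 779 ≤ 625 is false
  loan-to-value ratio between 97.8% and 120.6%: 33.9 in [97.8, 120.6] is false
  cash reserves < 25 months: 30 < 25 is false
  annual income > 21837 USD: 207687 > 21837 is true
  down-payment percentage < 27.5%: 50 < 27.5 is false
  months employed < 167 months: 97 < 167 is true
  bankruptcies on record = 2: 3 == 2 is false
  property type ∈ {investment, primary}: secondary is not in the set → false
  citizen or permanent resident: yes → true
  debt-to-income ratio > 61.1%: 29.6 > 61.1 is false
Combine:
[1.3] false OR false = false
[1] false OR false OR false = false
[2.1.1] false OR true = true
[2.1] NOT true = false
[2.2] false AND true = false
[2] false → false (antecedent false ⇒ implication holds) = true
[3.1.1.1] false OR false = false
[3.1.1] NOT false = true
[3.1.2] true → false = false
[3.1] true OR false = true
[3] NOT true = false
[root] false OR true OR false = true
Overall: true → approved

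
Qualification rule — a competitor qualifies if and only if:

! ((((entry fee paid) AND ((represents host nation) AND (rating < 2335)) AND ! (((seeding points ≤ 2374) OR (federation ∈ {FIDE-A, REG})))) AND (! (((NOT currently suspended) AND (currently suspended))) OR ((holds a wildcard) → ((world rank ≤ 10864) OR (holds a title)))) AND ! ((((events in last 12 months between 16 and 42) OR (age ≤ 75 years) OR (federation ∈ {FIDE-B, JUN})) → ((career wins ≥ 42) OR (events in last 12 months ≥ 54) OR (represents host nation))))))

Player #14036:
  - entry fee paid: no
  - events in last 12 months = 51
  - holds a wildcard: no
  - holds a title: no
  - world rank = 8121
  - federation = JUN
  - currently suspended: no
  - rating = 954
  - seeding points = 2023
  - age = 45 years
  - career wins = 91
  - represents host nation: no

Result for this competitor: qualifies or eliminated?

Qualifies

Atomic conditions:
  entry fee paid: no → false
  represents host nation: no → false
  rating < 2335: 954 < 2335 is true
  seeding points ≤ 2374: 2023 ≤ 2374 is true
  federation ∈ {FIDE-A, REG}: JUN is not in the set → false
  NOT currently suspended: no → true
  currently suspended: no → false
  holds a wildcard: no → false
  world rank ≤ 10864: 8121 ≤ 10864 is true
  holds a title: no → false
  events in last 12 months between 16 and 42: 51 in [16, 42] is false
  age ≤ 75 years: 45 ≤ 75 is true
  federation ∈ {FIDE-B, JUN}: JUN is in the set → true
  career wins ≥ 42: 91 ≥ 42 is true
  events in last 12 months ≥ 54: 51 ≥ 54 is false
Combine:
[1.1.2] false AND true = false
[1.1.3.1] true OR false = true
[1.1.3] NOT true = false
[1.1] false AND false AND false = false
[1.2.1.1] true AND false = false
[1.2.1] NOT false = true
[1.2.2.2] true OR false = true
[1.2.2] false → true (antecedent false ⇒ implication holds) = true
[1.2] true OR true = true
[1.3.1.1] false OR true OR true = true
[1.3.1.2] true OR false OR false = true
[1.3.1] true → true = true
[1.3] NOT true = false
[1] false AND true AND false = false
[root] NOT false = true
Overall: true → qualifies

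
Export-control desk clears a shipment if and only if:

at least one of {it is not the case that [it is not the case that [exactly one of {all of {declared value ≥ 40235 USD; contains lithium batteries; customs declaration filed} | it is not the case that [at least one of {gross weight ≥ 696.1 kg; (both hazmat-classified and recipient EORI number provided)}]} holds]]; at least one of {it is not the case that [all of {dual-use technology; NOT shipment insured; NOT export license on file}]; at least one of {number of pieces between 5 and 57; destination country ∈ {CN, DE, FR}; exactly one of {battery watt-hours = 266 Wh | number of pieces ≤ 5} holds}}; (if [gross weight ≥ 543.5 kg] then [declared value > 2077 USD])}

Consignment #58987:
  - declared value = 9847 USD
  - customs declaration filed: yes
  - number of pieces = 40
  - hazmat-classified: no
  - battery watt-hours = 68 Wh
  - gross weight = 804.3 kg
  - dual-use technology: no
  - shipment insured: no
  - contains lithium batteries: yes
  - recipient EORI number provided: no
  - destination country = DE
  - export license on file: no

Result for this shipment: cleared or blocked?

Cleared

Atomic conditions:
  declared value ≥ 40235 USD: 9847 ≥ 40235 is false
  contains lithium batteries: yes → true
  customs declaration filed: yes → true
  gross weight ≥ 696.1 kg: 804.3 ≥ 696.1 is true
  hazmat-classified: no → false
  recipient EORI number provided: no → false
  dual-use technology: no → false
  NOT shipment insured: no → true
  NOT export license on file: no → true
  number of pieces between 5 and 57: 40 in [5, 57] is true
  destination country ∈ {CN, DE, FR}: DE is in the set → true
  battery watt-hours = 266 Wh: 68 == 266 is false
  number of pieces ≤ 5: 40 ≤ 5 is false
  gross weight ≥ 543.5 kg: 804.3 ≥ 543.5 is true
  declared value > 2077 USD: 9847 > 2077 is true
Combine:
[1.1.1.1] false AND true AND true = false
[1.1.1.2.1.2] false AND false = false
[1.1.1.2.1] true OR false = true
[1.1.1.2] NOT true = false
[1.1.1] exactly-one(false, false) = false
[1.1] NOT false = true
[1] NOT true = false
[2.1.1] false AND true AND true = false
[2.1] NOT false = true
[2.2.3] exactly-one(false, false) = false
[2.2] true OR true OR false = true
[2] true OR true = true
[3] true → true = true
[root] false OR true OR true = true
Overall: true → cleared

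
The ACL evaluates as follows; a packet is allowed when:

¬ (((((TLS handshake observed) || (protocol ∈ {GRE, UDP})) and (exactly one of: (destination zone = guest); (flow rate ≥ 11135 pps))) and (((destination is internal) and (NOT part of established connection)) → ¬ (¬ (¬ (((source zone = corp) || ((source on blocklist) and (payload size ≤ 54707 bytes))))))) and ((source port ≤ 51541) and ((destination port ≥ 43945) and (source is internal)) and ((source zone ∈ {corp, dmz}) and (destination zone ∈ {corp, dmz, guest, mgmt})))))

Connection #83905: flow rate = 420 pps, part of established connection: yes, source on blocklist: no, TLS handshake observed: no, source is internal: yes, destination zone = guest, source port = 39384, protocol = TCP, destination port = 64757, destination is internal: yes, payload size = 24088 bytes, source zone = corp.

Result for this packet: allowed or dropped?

Allowed

Atomic conditions:
  TLS handshake observed: no → false
  protocol ∈ {GRE, UDP}: TCP is not in the set → false
  destination zone = guest: guest == guest is true
  flow rate ≥ 11135 pps: 420 ≥ 11135 is false
  destination is internal: yes → true
  NOT part of established connection: yes → false
  source zone = corp: corp == corp is true
  source on blocklist: no → false
  payload size ≤ 54707 bytes: 24088 ≤ 54707 is true
  source port ≤ 51541: 39384 ≤ 51541 is true
  destination port ≥ 43945: 64757 ≥ 43945 is true
  source is internal: yes → true
  source zone ∈ {corp, dmz}: corp is in the set → true
  destination zone ∈ {corp, dmz, guest, mgmt}: guest is in the set → true
Combine:
[1.1.1] false OR false = false
[1.1.2] exactly-one(true, false) = true
[1.1] false AND true = false
[1.2.1] true AND false = false
[1.2.2.1.1.1.2] false AND true = false
[1.2.2.1.1.1] true OR false = true
[1.2.2.1.1] NOT true = false
[1.2.2.1] NOT false = true
[1.2.2] NOT true = false
[1.2] false → false (antecedent false ⇒ implication holds) = true
[1.3.2] true AND true = true
[1.3.3] true AND true = true
[1.3] true AND true AND true = true
[1] false AND true AND true = false
[root] NOT false = true
Overall: true → allowed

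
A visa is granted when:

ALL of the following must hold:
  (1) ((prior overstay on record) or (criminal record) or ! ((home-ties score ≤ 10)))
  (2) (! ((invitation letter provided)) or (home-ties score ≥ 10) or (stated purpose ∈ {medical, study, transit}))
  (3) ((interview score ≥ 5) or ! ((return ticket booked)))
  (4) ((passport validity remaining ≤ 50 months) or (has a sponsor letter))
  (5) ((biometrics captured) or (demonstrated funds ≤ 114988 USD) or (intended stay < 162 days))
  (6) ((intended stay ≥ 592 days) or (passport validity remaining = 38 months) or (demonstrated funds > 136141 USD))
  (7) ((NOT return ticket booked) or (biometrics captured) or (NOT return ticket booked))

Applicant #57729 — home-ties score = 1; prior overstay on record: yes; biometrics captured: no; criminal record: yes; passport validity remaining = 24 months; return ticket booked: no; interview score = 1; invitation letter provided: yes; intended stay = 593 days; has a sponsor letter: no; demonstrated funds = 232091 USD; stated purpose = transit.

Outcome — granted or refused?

Atomic conditions:
  prior overstay on record: yes → true
  criminal record: yes → true
  home-ties score ≤ 10: 1 ≤ 10 is true
  invitation letter provided: yes → true
  home-ties score ≥ 10: 1 ≥ 10 is false
  stated purpose ∈ {medical, study, transit}: transit is in the set → true
  interview score ≥ 5: 1 ≥ 5 is false
  return ticket booked: no → false
  passport validity remaining ≤ 50 months: 24 ≤ 50 is true
  has a sponsor letter: no → false
  biometrics captured: no → false
  demonstrated funds ≤ 114988 USD: 232091 ≤ 114988 is false
  intended stay < 162 days: 593 < 162 is false
  intended stay ≥ 592 days: 593 ≥ 592 is true
  passport validity remaining = 38 months: 24 == 38 is false
  demonstrated funds > 136141 USD: 232091 > 136141 is true
  NOT return ticket booked: no → true
Combine:
[1.3] NOT true = false
[1] true OR true OR false = true
[2.1] NOT true = false
[2] false OR false OR true = true
[3.2] NOT false = true
[3] false OR true = true
[4] true OR false = true
[5] false OR false OR false = false
[6] true OR false OR true = true
[7] true OR false OR true = true
[root] true AND true AND true AND true AND false AND true AND true = false
Overall: false → refused

Refused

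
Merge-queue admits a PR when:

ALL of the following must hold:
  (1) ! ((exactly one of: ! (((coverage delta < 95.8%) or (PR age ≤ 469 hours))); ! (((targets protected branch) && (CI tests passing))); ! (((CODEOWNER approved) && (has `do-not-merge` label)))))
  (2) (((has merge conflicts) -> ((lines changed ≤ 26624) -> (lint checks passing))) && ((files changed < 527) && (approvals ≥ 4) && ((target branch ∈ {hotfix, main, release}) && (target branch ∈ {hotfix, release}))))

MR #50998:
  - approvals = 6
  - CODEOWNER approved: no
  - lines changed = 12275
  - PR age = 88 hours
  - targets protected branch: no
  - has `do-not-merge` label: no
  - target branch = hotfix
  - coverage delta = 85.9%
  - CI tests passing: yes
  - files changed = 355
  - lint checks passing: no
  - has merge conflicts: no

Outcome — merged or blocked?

Atomic conditions:
  coverage delta < 95.8%: 85.9 < 95.8 is true
  PR age ≤ 469 hours: 88 ≤ 469 is true
  targets protected branch: no → false
  CI tests passing: yes → true
  CODEOWNER approved: no → false
  has `do-not-merge` label: no → false
  has merge conflicts: no → false
  lines changed ≤ 26624: 12275 ≤ 26624 is true
  lint checks passing: no → false
  files changed < 527: 355 < 527 is true
  approvals ≥ 4: 6 ≥ 4 is true
  target branch ∈ {hotfix, main, release}: hotfix is in the set → true
  target branch ∈ {hotfix, release}: hotfix is in the set → true
Combine:
[1.1.1.1] true OR true = true
[1.1.1] NOT true = false
[1.1.2.1] false AND true = false
[1.1.2] NOT false = true
[1.1.3.1] false AND false = false
[1.1.3] NOT false = true
[1.1] exactly-one(false, true, true) = false
[1] NOT false = true
[2.1.2] true → false = false
[2.1] false → false (antecedent false ⇒ implication holds) = true
[2.2.3] true AND true = true
[2.2] true AND true AND true = true
[2] true AND true = true
[root] true AND true = true
Overall: true → merged

Merged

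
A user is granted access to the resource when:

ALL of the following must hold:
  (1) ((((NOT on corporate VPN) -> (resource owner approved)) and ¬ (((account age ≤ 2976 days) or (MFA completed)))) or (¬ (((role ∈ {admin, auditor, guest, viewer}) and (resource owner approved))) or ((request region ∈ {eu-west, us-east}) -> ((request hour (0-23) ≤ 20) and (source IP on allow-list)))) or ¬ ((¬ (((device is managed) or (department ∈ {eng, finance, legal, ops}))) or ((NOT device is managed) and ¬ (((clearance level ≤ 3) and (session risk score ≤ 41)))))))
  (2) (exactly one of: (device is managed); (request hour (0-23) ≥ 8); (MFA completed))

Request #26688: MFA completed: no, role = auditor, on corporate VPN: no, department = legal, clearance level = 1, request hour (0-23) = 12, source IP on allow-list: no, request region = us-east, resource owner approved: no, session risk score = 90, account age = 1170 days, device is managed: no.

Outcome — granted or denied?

Granted

Atomic conditions:
  NOT on corporate VPN: no → true
  resource owner approved: no → false
  account age ≤ 2976 days: 1170 ≤ 2976 is true
  MFA completed: no → false
  role ∈ {admin, auditor, guest, viewer}: auditor is in the set → true
  request region ∈ {eu-west, us-east}: us-east is in the set → true
  request hour (0-23) ≤ 20: 12 ≤ 20 is true
  source IP on allow-list: no → false
  device is managed: no → false
  department ∈ {eng, finance, legal, ops}: legal is in the set → true
  NOT device is managed: no → true
  clearance level ≤ 3: 1 ≤ 3 is true
  session risk score ≤ 41: 90 ≤ 41 is false
  request hour (0-23) ≥ 8: 12 ≥ 8 is true
Combine:
[1.1.1] true → false = false
[1.1.2.1] true OR false = true
[1.1.2] NOT true = false
[1.1] false AND false = false
[1.2.1.1] true AND false = false
[1.2.1] NOT false = true
[1.2.2.2] true AND false = false
[1.2.2] true → false = false
[1.2] true OR false = true
[1.3.1.1.1] false OR true = true
[1.3.1.1] NOT true = false
[1.3.1.2.2.1] true AND false = false
[1.3.1.2.2] NOT false = true
[1.3.1.2] true AND true = true
[1.3.1] false OR true = true
[1.3] NOT true = false
[1] false OR true OR false = true
[2] exactly-one(false, true, false) = true
[root] true AND true = true
Overall: true → granted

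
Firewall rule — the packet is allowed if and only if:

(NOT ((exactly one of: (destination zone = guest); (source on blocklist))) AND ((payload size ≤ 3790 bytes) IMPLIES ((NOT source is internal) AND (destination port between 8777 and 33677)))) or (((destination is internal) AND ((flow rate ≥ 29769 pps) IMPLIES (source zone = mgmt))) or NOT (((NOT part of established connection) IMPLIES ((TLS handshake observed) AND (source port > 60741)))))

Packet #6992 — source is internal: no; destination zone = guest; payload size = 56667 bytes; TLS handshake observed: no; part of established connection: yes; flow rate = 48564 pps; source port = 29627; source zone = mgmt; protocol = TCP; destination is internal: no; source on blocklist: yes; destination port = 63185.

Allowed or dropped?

Atomic conditions:
  destination zone = guest: guest == guest is true
  source on blocklist: yes → true
  payload size ≤ 3790 bytes: 56667 ≤ 3790 is false
  NOT source is internal: no → true
  destination port between 8777 and 33677: 63185 in [8777, 33677] is false
  destination is internal: no → false
  flow rate ≥ 29769 pps: 48564 ≥ 29769 is true
  source zone = mgmt: mgmt == mgmt is true
  NOT part of established connection: yes → false
  TLS handshake observed: no → false
  source port > 60741: 29627 > 60741 is false
Combine:
[1.1.1] exactly-one(true, true) = false
[1.1] NOT false = true
[1.2.2] true AND false = false
[1.2] false → false (antecedent false ⇒ implication holds) = true
[1] true AND true = true
[2.1.2] true → true = true
[2.1] false AND true = false
[2.2.1.2] false AND false = false
[2.2.1] false → false (antecedent false ⇒ implication holds) = true
[2.2] NOT true = false
[2] false OR false = false
[root] true OR false = true
Overall: true → allowed

Allowed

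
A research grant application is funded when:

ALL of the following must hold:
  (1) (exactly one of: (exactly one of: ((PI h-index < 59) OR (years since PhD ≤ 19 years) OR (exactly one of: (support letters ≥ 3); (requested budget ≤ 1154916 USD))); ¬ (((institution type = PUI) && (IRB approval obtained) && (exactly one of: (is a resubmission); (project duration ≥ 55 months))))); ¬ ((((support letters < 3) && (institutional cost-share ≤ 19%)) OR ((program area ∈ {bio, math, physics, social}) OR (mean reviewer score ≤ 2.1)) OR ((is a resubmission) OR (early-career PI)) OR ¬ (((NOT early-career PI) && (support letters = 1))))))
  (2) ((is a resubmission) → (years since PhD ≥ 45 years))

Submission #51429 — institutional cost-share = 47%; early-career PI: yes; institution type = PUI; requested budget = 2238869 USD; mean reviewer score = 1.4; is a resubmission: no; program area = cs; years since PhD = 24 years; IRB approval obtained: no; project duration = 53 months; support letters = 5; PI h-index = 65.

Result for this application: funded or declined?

Atomic conditions:
  PI h-index < 59: 65 < 59 is false
  years since PhD ≤ 19 years: 24 ≤ 19 is false
  support letters ≥ 3: 5 ≥ 3 is true
  requested budget ≤ 1154916 USD: 2238869 ≤ 1154916 is false
  institution type = PUI: PUI == PUI is true
  IRB approval obtained: no → false
  is a resubmission: no → false
  project duration ≥ 55 months: 53 ≥ 55 is false
  support letters < 3: 5 < 3 is false
  institutional cost-share ≤ 19%: 47 ≤ 19 is false
  program area ∈ {bio, math, physics, social}: cs is not in the set → false
  mean reviewer score ≤ 2.1: 1.4 ≤ 2.1 is true
  early-career PI: yes → true
  NOT early-career PI: yes → false
  support letters = 1: 5 == 1 is false
  years since PhD ≥ 45 years: 24 ≥ 45 is false
Combine:
[1.1.1.3] exactly-one(true, false) = true
[1.1.1] false OR false OR true = true
[1.1.2.1.3] exactly-one(false, false) = false
[1.1.2.1] true AND false AND false = false
[1.1.2] NOT false = true
[1.1] exactly-one(true, true) = false
[1.2.1.1] false AND false = false
[1.2.1.2] false OR true = true
[1.2.1.3] false OR true = true
[1.2.1.4.1] false AND false = false
[1.2.1.4] NOT false = true
[1.2.1] false OR true OR true OR true = true
[1.2] NOT true = false
[1] exactly-one(false, false) = false
[2] false → false (antecedent false ⇒ implication holds) = true
[root] false AND true = false
Overall: false → declined

Declined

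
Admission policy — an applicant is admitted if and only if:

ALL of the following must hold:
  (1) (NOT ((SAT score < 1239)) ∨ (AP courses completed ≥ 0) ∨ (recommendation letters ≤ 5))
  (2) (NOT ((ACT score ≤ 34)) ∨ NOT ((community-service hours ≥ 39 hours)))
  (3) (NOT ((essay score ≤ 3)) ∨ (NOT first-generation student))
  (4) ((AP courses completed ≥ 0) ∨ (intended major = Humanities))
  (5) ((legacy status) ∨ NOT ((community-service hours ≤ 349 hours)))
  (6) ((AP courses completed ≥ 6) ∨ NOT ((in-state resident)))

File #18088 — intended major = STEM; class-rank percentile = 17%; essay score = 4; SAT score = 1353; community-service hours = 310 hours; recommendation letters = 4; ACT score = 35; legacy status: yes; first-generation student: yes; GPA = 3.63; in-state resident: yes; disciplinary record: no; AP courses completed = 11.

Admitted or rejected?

Atomic conditions:
  SAT score < 1239: 1353 < 1239 is false
  AP courses completed ≥ 0: 11 ≥ 0 is true
  recommendation letters ≤ 5: 4 ≤ 5 is true
  ACT score ≤ 34: 35 ≤ 34 is false
  community-service hours ≥ 39 hours: 310 ≥ 39 is true
  essay score ≤ 3: 4 ≤ 3 is false
  NOT first-generation student: yes → false
  intended major = Humanities: STEM == Humanities is false
  legacy status: yes → true
  community-service hours ≤ 349 hours: 310 ≤ 349 is true
  AP courses completed ≥ 6: 11 ≥ 6 is true
  in-state resident: yes → true
Combine:
[1.1] NOT false = true
[1] true OR true OR true = true
[2.1] NOT false = true
[2.2] NOT true = false
[2] true OR false = true
[3.1] NOT false = true
[3] true OR false = true
[4] true OR false = true
[5.2] NOT true = false
[5] true OR false = true
[6.2] NOT true = false
[6] true OR false = true
[root] true AND true AND true AND true AND true AND true = true
Overall: true → admitted

Admitted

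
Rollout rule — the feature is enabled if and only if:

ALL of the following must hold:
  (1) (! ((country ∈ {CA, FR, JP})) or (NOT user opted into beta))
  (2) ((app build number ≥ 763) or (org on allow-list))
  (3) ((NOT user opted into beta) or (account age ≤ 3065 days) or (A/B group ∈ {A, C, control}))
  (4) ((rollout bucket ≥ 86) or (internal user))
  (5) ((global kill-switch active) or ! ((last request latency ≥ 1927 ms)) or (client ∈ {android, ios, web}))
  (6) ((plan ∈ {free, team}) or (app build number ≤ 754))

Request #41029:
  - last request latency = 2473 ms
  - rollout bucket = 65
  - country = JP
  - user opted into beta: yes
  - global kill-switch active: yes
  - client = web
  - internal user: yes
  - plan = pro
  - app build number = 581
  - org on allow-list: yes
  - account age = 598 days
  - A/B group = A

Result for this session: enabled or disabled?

Atomic conditions:
  country ∈ {CA, FR, JP}: JP is in the set → true
  NOT user opted into beta: yes → false
  app build number ≥ 763: 581 ≥ 763 is false
  org on allow-list: yes → true
  account age ≤ 3065 days: 598 ≤ 3065 is true
  A/B group ∈ {A, C, control}: A is in the set → true
  rollout bucket ≥ 86: 65 ≥ 86 is false
  internal user: yes → true
  global kill-switch active: yes → true
  last request latency ≥ 1927 ms: 2473 ≥ 1927 is true
  client ∈ {android, ios, web}: web is in the set → true
  plan ∈ {free, team}: pro is not in the set → false
  app build number ≤ 754: 581 ≤ 754 is true
Combine:
[1.1] NOT true = false
[1] false OR false = false
[2] false OR true = true
[3] false OR true OR true = true
[4] false OR true = true
[5.2] NOT true = false
[5] true OR false OR true = true
[6] false OR true = true
[root] false AND true AND true AND true AND true AND true = false
Overall: false → disabled

Disabled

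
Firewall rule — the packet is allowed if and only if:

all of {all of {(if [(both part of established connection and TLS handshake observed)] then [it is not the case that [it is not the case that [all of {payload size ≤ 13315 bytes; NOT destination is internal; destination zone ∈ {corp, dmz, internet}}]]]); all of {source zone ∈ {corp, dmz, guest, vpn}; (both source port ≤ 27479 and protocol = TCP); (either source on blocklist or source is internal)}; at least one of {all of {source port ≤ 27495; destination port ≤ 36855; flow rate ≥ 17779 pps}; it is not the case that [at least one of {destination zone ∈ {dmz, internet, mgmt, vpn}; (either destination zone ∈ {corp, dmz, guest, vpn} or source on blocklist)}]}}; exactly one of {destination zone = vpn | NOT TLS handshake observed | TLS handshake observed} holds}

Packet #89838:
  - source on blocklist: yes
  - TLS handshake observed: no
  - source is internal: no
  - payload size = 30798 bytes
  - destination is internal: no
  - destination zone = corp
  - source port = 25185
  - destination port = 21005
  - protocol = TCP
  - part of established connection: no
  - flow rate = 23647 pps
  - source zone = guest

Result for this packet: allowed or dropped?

Allowed

Atomic conditions:
  part of established connection: no → false
  TLS handshake observed: no → false
  payload size ≤ 13315 bytes: 30798 ≤ 13315 is false
  NOT destination is internal: no → true
  destination zone ∈ {corp, dmz, internet}: corp is in the set → true
  source zone ∈ {corp, dmz, guest, vpn}: guest is in the set → true
  source port ≤ 27479: 25185 ≤ 27479 is true
  protocol = TCP: TCP == TCP is true
  source on blocklist: yes → true
  source is internal: no → false
  source port ≤ 27495: 25185 ≤ 27495 is true
  destination port ≤ 36855: 21005 ≤ 36855 is true
  flow rate ≥ 17779 pps: 23647 ≥ 17779 is true
  destination zone ∈ {dmz, internet, mgmt, vpn}: corp is not in the set → false
  destination zone ∈ {corp, dmz, guest, vpn}: corp is in the set → true
  destination zone = vpn: corp == vpn is false
  NOT TLS handshake observed: no → true
Combine:
[1.1.1] false AND false = false
[1.1.2.1.1] false AND true AND true = false
[1.1.2.1] NOT false = true
[1.1.2] NOT true = false
[1.1] false → false (antecedent false ⇒ implication holds) = true
[1.2.2] true AND true = true
[1.2.3] true OR false = true
[1.2] true AND true AND true = true
[1.3.1] true AND true AND true = true
[1.3.2.1.2] true OR true = true
[1.3.2.1] false OR true = true
[1.3.2] NOT true = false
[1.3] true OR false = true
[1] true AND true AND true = true
[2] exactly-one(false, true, false) = true
[root] true AND true = true
Overall: true → allowed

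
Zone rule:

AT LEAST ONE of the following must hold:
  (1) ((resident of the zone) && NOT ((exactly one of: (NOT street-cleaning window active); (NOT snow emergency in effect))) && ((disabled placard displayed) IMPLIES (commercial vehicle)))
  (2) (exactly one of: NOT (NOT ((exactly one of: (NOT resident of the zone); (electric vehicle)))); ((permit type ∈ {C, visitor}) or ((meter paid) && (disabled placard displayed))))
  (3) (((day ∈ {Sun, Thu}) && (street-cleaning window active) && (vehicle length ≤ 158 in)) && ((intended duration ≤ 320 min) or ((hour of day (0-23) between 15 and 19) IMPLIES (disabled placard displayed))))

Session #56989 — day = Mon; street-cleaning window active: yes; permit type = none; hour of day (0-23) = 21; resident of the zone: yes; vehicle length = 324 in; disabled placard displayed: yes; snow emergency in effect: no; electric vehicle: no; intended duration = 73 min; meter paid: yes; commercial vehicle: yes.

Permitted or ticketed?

Permitted

Atomic conditions:
  resident of the zone: yes → true
  NOT street-cleaning window active: yes → false
  NOT snow emergency in effect: no → true
  disabled placard displayed: yes → true
  commercial vehicle: yes → true
  NOT resident of the zone: yes → false
  electric vehicle: no → false
  permit type ∈ {C, visitor}: none is not in the set → false
  meter paid: yes → true
  day ∈ {Sun, Thu}: Mon is not in the set → false
  street-cleaning window active: yes → true
  vehicle length ≤ 158 in: 324 ≤ 158 is false
  intended duration ≤ 320 min: 73 ≤ 320 is true
  hour of day (0-23) between 15 and 19: 21 in [15, 19] is false
Combine:
[1.2.1] exactly-one(false, true) = true
[1.2] NOT true = false
[1.3] true → true = true
[1] true AND false AND true = false
[2.1.1.1] exactly-one(false, false) = false
[2.1.1] NOT false = true
[2.1] NOT true = false
[2.2.2] true AND true = true
[2.2] false OR true = true
[2] exactly-one(false, true) = true
[3.1] false AND true AND false = false
[3.2.2] false → true (antecedent false ⇒ implication holds) = true
[3.2] true OR true = true
[3] false AND true = false
[root] false OR true OR false = true
Overall: true → permitted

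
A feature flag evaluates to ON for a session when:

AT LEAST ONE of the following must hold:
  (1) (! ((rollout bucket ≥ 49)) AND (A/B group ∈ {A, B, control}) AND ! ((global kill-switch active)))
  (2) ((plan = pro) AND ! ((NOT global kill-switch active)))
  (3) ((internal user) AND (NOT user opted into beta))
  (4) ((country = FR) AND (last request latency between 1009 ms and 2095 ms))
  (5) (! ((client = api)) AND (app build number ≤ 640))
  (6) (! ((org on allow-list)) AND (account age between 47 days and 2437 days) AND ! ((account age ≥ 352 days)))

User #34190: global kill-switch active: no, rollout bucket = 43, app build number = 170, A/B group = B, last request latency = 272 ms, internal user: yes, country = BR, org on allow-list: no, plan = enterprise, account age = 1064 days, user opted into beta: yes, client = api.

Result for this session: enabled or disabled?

Enabled

Atomic conditions:
  rollout bucket ≥ 49: 43 ≥ 49 is false
  A/B group ∈ {A, B, control}: B is in the set → true
  global kill-switch active: no → false
  plan = pro: enterprise == pro is false
  NOT global kill-switch active: no → true
  internal user: yes → true
  NOT user opted into beta: yes → false
  country = FR: BR == FR is false
  last request latency between 1009 ms and 2095 ms: 272 in [1009, 2095] is false
  client = api: api == api is true
  app build number ≤ 640: 170 ≤ 640 is true
  org on allow-list: no → false
  account age between 47 days and 2437 days: 1064 in [47, 2437] is true
  account age ≥ 352 days: 1064 ≥ 352 is true
Combine:
[1.1] NOT false = true
[1.3] NOT false = true
[1] true AND true AND true = true
[2.2] NOT true = false
[2] false AND false = false
[3] true AND false = false
[4] false AND false = false
[5.1] NOT true = false
[5] false AND true = false
[6.1] NOT false = true
[6.3] NOT true = false
[6] true AND true AND false = false
[root] true OR false OR false OR false OR false OR false = true
Overall: true → enabled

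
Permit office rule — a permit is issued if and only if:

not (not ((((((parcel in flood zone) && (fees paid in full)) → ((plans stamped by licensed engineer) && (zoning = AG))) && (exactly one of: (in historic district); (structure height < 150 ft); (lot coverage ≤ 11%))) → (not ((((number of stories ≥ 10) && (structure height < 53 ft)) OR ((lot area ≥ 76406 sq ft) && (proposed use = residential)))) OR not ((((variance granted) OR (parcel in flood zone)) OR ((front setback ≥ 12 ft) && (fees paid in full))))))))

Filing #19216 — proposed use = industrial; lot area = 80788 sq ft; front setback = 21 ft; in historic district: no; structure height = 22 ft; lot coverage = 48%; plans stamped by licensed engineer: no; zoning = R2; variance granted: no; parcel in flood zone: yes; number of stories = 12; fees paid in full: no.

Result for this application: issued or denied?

Denied

Atomic conditions:
  parcel in flood zone: yes → true
  fees paid in full: no → false
  plans stamped by licensed engineer: no → false
  zoning = AG: R2 == AG is false
  in historic district: no → false
  structure height < 150 ft: 22 < 150 is true
  lot coverage ≤ 11%: 48 ≤ 11 is false
  number of stories ≥ 10: 12 ≥ 10 is true
  structure height < 53 ft: 22 < 53 is true
  lot area ≥ 76406 sq ft: 80788 ≥ 76406 is true
  proposed use = residential: industrial == residential is false
  variance granted: no → false
  front setback ≥ 12 ft: 21 ≥ 12 is true
Combine:
[1.1.1.1.1] true AND false = false
[1.1.1.1.2] false AND false = false
[1.1.1.1] false → false (antecedent false ⇒ implication holds) = true
[1.1.1.2] exactly-one(false, true, false) = true
[1.1.1] true AND true = true
[1.1.2.1.1.1] true AND true = true
[1.1.2.1.1.2] true AND false = false
[1.1.2.1.1] true OR false = true
[1.1.2.1] NOT true = false
[1.1.2.2.1.1] false OR true = true
[1.1.2.2.1.2] true AND false = false
[1.1.2.2.1] true OR false = true
[1.1.2.2] NOT true = false
[1.1.2] false OR false = false
[1.1] true → false = false
[1] NOT false = true
[root] NOT true = false
Overall: false → denied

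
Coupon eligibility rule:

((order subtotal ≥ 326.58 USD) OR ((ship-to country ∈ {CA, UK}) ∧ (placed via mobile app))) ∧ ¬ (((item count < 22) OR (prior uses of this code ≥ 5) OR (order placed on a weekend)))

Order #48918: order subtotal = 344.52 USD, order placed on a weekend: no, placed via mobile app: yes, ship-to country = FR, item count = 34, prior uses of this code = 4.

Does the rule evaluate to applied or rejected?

Atomic conditions:
  order subtotal ≥ 326.58 USD: 344.52 ≥ 326.58 is true
  ship-to country ∈ {CA, UK}: FR is not in the set → false
  placed via mobile app: yes → true
  item count < 22: 34 < 22 is false
  prior uses of this code ≥ 5: 4 ≥ 5 is false
  order placed on a weekend: no → false
Combine:
[1.2] false AND true = false
[1] true OR false = true
[2.1] false OR false OR false = false
[2] NOT false = true
[root] true AND true = true
Overall: true → applied

Applied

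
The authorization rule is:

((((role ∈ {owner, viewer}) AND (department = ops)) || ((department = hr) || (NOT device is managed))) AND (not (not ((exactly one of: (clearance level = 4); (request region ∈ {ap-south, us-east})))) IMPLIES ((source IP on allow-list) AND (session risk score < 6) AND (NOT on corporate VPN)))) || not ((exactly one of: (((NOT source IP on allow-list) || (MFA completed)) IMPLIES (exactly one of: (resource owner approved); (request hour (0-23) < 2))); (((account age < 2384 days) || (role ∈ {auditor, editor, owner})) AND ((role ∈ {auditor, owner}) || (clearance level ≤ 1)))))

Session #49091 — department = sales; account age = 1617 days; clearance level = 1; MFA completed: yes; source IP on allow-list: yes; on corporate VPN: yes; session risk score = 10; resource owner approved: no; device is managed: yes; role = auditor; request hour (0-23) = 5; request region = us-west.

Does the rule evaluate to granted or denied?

Denied

Atomic conditions:
  role ∈ {owner, viewer}: auditor is not in the set → false
  department = ops: sales == ops is false
  department = hr: sales == hr is false
  NOT device is managed: yes → false
  clearance level = 4: 1 == 4 is false
  request region ∈ {ap-south, us-east}: us-west is not in the set → false
  source IP on allow-list: yes → true
  session risk score < 6: 10 < 6 is false
  NOT on corporate VPN: yes → false
  NOT source IP on allow-list: yes → false
  MFA completed: yes → true
  resource owner approved: no → false
  request hour (0-23) < 2: 5 < 2 is false
  account age < 2384 days: 1617 < 2384 is true
  role ∈ {auditor, editor, owner}: auditor is in the set → true
  role ∈ {auditor, owner}: auditor is in the set → true
  clearance level ≤ 1: 1 ≤ 1 is true
Combine:
[1.1.1] false AND false = false
[1.1.2] false OR false = false
[1.1] false OR false = false
[1.2.1.1.1] exactly-one(false, false) = false
[1.2.1.1] NOT false = true
[1.2.1] NOT true = false
[1.2.2] true AND false AND false = false
[1.2] false → false (antecedent false ⇒ implication holds) = true
[1] false AND true = false
[2.1.1.1] false OR true = true
[2.1.1.2] exactly-one(false, false) = false
[2.1.1] true → false = false
[2.1.2.1] true OR true = true
[2.1.2.2] true OR true = true
[2.1.2] true AND true = true
[2.1] exactly-one(false, true) = true
[2] NOT true = false
[root] false OR false = false
Overall: false → denied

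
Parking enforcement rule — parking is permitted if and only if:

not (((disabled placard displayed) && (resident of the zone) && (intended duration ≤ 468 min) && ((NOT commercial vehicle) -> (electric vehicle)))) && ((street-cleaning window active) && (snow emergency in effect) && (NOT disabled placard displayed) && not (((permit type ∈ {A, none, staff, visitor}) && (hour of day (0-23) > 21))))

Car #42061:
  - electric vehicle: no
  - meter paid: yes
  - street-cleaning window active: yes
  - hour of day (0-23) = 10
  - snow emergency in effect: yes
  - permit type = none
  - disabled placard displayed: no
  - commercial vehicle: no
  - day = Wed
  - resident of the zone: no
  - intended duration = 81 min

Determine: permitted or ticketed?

Atomic conditions:
  disabled placard displayed: no → false
  resident of the zone: no → false
  intended duration ≤ 468 min: 81 ≤ 468 is true
  NOT commercial vehicle: no → true
  electric vehicle: no → false
  street-cleaning window active: yes → true
  snow emergency in effect: yes → true
  NOT disabled placard displayed: no → true
  permit type ∈ {A, none, staff, visitor}: none is in the set → true
  hour of day (0-23) > 21: 10 > 21 is false
Combine:
[1.1.4] true → false = false
[1.1] false AND false AND true AND false = false
[1] NOT false = true
[2.4.1] true AND false = false
[2.4] NOT false = true
[2] true AND true AND true AND true = true
[root] true AND true = true
Overall: true → permitted

Permitted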